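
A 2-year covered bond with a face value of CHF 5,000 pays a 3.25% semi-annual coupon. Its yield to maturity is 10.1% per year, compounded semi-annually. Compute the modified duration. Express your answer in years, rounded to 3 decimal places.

1.855 years

Periodic yield y = 0.0505. First find Macaulay duration:
  t   CF        PV=CF/(1+0.0505)^t    t·PV
  1        81.25        77.3441        77.3441
  2        81.25        73.6260       147.2520
  3        81.25        70.0866       210.2599
  4     5,081.25     4,172.4038    16,689.6153
  Σ                  4,393.4606    17,124.4714
P = 4,393.4606; Macaulay duration = 17,124.4714 / 4,393.4606 = 3.89772 half-year periods = 1.94886 years.
Modified duration = D_Mac / (1 + y) = 1.94886 / 1.0505 = 1.85517 years.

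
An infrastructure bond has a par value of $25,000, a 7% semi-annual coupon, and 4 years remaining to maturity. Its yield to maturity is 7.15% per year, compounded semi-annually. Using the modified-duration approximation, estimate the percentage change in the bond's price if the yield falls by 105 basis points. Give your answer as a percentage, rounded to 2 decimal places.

Periodic yield y = 0.03575. Modified duration first:
  t   CF        PV=CF/(1+0.03575)^t    t·PV
  1       875.00       844.7985       844.7985
  2       875.00       815.6393     1,631.2787
  3       875.00       787.4867     2,362.4601
  4       875.00       760.3058     3,041.2231
  5       875.00       734.0630     3,670.3151
  6       875.00       708.7261     4,252.3564
  7       875.00       684.2636     4,789.8454
  8    25,875.00    19,536.2328   156,289.8627
  Σ                 24,871.5158   176,882.1399
P = 24,871.5158; D_Mac = 7.11184 half-year periods = 3.55592 yrs; D_mod = 3.55592/(1+0.03575) = 3.43318 yrs.
ΔP/P ≈ -D_mod · Δy = -3.43318 × (-0.0105) = +0.036048 = +3.6048%.

+3.60%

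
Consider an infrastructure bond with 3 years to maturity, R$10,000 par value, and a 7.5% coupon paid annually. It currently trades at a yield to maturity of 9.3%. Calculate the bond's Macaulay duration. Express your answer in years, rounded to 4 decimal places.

2.7905 years

Periodic yield y = 0.093. Discount each cash flow and weight by its year:
  t   CF        PV=CF/(1+0.093)^t    t·PV
  1       750.00       686.1848       686.1848
  2       750.00       627.7995     1,255.5989
  3    10,750.00     8,232.8078    24,698.4235
  Σ                  9,546.7921    26,640.2072
Price P = Σ PV = 9,546.7921.
Macaulay duration = Σ(t·PV) / P = 26,640.2072 / 9,546.7921 = 2.79049 years.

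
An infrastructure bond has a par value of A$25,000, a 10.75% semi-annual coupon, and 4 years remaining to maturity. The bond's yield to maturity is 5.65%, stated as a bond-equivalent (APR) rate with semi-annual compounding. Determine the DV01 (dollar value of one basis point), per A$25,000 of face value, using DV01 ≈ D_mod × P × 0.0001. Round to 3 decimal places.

A$9.794

Periodic yield y = 0.02825.
  t   CF        PV=CF/(1+0.02825)^t    t·PV
  1     1,343.75     1,306.8320     1,306.8320
  2     1,343.75     1,270.9283     2,541.8565
  3     1,343.75     1,236.0110     3,708.0329
  4     1,343.75     1,202.0530     4,808.2119
  5     1,343.75     1,169.0279     5,845.1396
  6     1,343.75     1,136.9102     6,821.4613
  7     1,343.75     1,105.6749     7,739.7243
  8    26,343.75    21,080.8370   168,646.6962
  Σ                 29,508.2743   201,417.9547
P = 29,508.2743; D_Mac = 6.82581 half-year periods = 3.41291 yrs; D_mod = 3.31914 yrs.
DV01 ≈ 3.31914 × 29,508.2743 × 0.0001 = 9.794211.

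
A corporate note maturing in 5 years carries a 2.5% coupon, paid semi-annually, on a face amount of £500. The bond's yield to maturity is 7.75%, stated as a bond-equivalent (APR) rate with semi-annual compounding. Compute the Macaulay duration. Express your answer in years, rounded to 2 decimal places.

4.69 years

Periodic yield y = 0.03875. Discount each cash flow and weight by its period:
  t   CF        PV=CF/(1+0.03875)^t    t·PV
  1         6.25         6.0168         6.0168
  2         6.25         5.7924        11.5848
  3         6.25         5.5763        16.7289
  4         6.25         5.3683        21.4732
  5         6.25         5.1680        25.8401
  6         6.25         4.9752        29.8514
  7         6.25         4.7896        33.5275
  8         6.25         4.6110        36.8877
  9         6.25         4.4390        39.9506
  10      506.25       346.1423     3,461.4229
  Σ                    392.8790     3,683.2840
Price P = Σ PV = 392.8790.
Macaulay duration = Σ(t·PV) / P = 3,683.2840 / 392.8790 = 9.37511 half-year periods.
In years: 9.37511 / 2 = 4.68756 years.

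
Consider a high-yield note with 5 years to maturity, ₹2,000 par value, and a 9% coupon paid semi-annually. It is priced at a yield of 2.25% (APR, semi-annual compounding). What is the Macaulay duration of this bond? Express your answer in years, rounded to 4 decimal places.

Periodic yield y = 0.01125. Discount each cash flow and weight by its period:
  t   CF        PV=CF/(1+0.01125)^t    t·PV
  1        90.00        88.9988        88.9988
  2        90.00        88.0087       176.0173
  3        90.00        87.0296       261.0888
  4        90.00        86.0614       344.2456
  5        90.00        85.1040       425.5199
  6        90.00        84.1572       504.9432
  7        90.00        83.2210       582.5468
  8        90.00        82.2951       658.3612
  9        90.00        81.3796       732.4166
  10    2,090.00     1,868.7919    18,687.9189
  Σ                  2,635.0472    22,462.0570
Price P = Σ PV = 2,635.0472.
Macaulay duration = Σ(t·PV) / P = 22,462.0570 / 2,635.0472 = 8.52435 half-year periods.
In years: 8.52435 / 2 = 4.26217 years.

4.2622 years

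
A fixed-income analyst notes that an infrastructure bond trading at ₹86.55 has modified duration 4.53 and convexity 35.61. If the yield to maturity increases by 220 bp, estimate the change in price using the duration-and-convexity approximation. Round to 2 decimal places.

Duration effect: -D_mod·Δy = -4.53 × (+0.022) = -0.099660
Convexity effect: ½·C·(Δy)² = 0.5 × 35.61 × (0.022)² = +0.00861762
ΔP/P ≈ -0.099660 + 0.00861762 = -0.09104238
ΔP ≈ 86.55 × (-0.09104238) = -7.879717989.

-₹7.88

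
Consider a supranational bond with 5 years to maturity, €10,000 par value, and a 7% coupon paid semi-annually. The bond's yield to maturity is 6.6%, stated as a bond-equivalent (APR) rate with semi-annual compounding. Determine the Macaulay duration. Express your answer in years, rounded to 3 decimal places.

4.311 years

Periodic yield y = 0.033. Discount each cash flow and weight by its period:
  t   CF        PV=CF/(1+0.033)^t    t·PV
  1       350.00       338.8190       338.8190
  2       350.00       327.9951       655.9903
  3       350.00       317.5171       952.5512
  4       350.00       307.3737     1,229.4950
  5       350.00       297.5544     1,487.7722
  6       350.00       288.0488     1,728.2930
  7       350.00       278.8469     1,951.9282
  8       350.00       269.9389     2,159.5112
  9       350.00       261.3155     2,351.8394
  10   10,350.00     7,480.6121    74,806.1209
  Σ                 10,168.0215    87,662.3202
Price P = Σ PV = 10,168.0215.
Macaulay duration = Σ(t·PV) / P = 87,662.3202 / 10,168.0215 = 8.62137 half-year periods.
In years: 8.62137 / 2 = 4.31069 years.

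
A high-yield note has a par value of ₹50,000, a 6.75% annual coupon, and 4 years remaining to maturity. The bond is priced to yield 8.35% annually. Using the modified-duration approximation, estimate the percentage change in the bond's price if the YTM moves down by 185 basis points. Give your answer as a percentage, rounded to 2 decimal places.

Periodic yield y = 0.0835. Modified duration first:
  t   CF        PV=CF/(1+0.0835)^t    t·PV
  1     3,375.00     3,114.9054     3,114.9054
  2     3,375.00     2,874.8550     5,749.7100
  3     3,375.00     2,653.3041     7,959.9123
  4    53,375.00    38,727.7464   154,910.9855
  Σ                 47,370.8109   171,735.5132
P = 47,370.8109; D_Mac = 3.62534 yrs; D_mod = 3.62534/(1+0.0835) = 3.34596 yrs.
ΔP/P ≈ -D_mod · Δy = -3.34596 × (-0.0185) = +0.061900 = +6.1900%.

+6.19%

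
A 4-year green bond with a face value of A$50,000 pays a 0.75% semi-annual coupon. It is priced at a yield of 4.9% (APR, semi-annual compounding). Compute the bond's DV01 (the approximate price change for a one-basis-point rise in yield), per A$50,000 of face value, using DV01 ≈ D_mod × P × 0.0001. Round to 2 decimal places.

Periodic yield y = 0.0245.
  t   CF        PV=CF/(1+0.0245)^t    t·PV
  1       187.50       183.0161       183.0161
  2       187.50       178.6394       357.2789
  3       187.50       174.3674       523.1023
  4       187.50       170.1976       680.7904
  5       187.50       166.1275       830.6374
  6       187.50       162.1547       972.9281
  7       187.50       158.2769     1,107.9383
  8    50,187.50    41,352.3182   330,818.5454
  Σ                 42,545.0978   335,474.2368
P = 42,545.0978; D_Mac = 7.88514 half-year periods = 3.94257 yrs; D_mod = 3.84829 yrs.
DV01 ≈ 3.84829 × 42,545.0978 × 0.0001 = 16.372584.

A$16.37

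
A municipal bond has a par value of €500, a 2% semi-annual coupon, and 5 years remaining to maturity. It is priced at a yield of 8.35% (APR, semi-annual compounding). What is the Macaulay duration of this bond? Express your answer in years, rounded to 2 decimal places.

4.74 years

Periodic yield y = 0.04175. Discount each cash flow and weight by its period:
  t   CF        PV=CF/(1+0.04175)^t    t·PV
  1         5.00         4.7996         4.7996
  2         5.00         4.6073         9.2145
  3         5.00         4.4226        13.2679
  4         5.00         4.2454        16.9815
  5         5.00         4.0752        20.3762
  6         5.00         3.9119        23.4715
  7         5.00         3.7551        26.2859
  8         5.00         3.6046        28.8371
  9         5.00         3.4602        31.1416
  10      505.00       335.4720     3,354.7201
  Σ                    372.3540     3,529.0959
Price P = Σ PV = 372.3540.
Macaulay duration = Σ(t·PV) / P = 3,529.0959 / 372.3540 = 9.47780 half-year periods.
In years: 9.47780 / 2 = 4.73890 years.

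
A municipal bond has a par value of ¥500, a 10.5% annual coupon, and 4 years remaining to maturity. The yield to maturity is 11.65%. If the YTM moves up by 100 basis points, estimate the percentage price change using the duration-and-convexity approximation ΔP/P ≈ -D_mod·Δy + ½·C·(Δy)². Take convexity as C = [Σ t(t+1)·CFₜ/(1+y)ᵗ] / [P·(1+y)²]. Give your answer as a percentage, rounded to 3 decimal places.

-3.029%

With y = 0.1165:
  t   CF        PV=CF/(1+0.1165)^t    t·PV        t(t+1)·PV
  1        52.50        47.0219        47.0219          94.0439
  2        52.50        42.1155        84.2310         252.6929
  3        52.50        37.7210       113.1630         452.6519
  4       552.50       355.5473     1,422.1892       7,110.9458
  Σ                    482.4057     1,666.6051       7,910.3345
P = 482.4057; D_Mac = 3.45478 yrs; D_mod = 3.09429 yrs; C = 13.15422.
Duration effect: -3.09429 × (+0.01) = -0.030943
Convexity effect: 0.5 × 13.15422 × (0.01)² = +0.0006577
ΔP/P ≈ -0.030943 + 0.0006577 = -0.030285 = -3.0285%.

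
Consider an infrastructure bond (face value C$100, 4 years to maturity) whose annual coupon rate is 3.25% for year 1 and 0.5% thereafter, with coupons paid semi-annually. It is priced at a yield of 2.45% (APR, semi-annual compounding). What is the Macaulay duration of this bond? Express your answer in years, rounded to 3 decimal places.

Periodic yield y = 0.01225. Discount each cash flow and weight by its period:
  t   CF        PV=CF/(1+0.01225)^t    t·PV
  1        1.625         1.6053         1.6053
  2        1.625         1.5859         3.1718
  3        0.250         0.2410         0.7231
  4        0.250         0.2381         0.9525
  5        0.250         0.2352         1.1762
  6        0.250         0.2324         1.3943
  7        0.250         0.2296         1.6070
  8      100.250        90.9457       727.5655
  Σ                     95.3133       738.1957
Price P = Σ PV = 95.3133.
Macaulay duration = Σ(t·PV) / P = 738.1957 / 95.3133 = 7.74494 half-year periods.
In years: 7.74494 / 2 = 3.87247 years.

3.872 years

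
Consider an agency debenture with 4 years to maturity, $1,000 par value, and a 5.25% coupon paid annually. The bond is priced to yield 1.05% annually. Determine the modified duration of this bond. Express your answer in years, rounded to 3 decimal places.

3.695 years

Periodic yield y = 0.0105. First find Macaulay duration:
  t   CF        PV=CF/(1+0.0105)^t    t·PV
  1        52.50        51.9545        51.9545
  2        52.50        51.4146       102.8292
  3        52.50        50.8804       152.6411
  4     1,052.50     1,009.4315     4,037.7258
  Σ                  1,163.6809     4,345.1507
P = 1,163.6809; Macaulay duration = 4,345.1507 / 1,163.6809 = 3.73397 years.
Modified duration = D_Mac / (1 + y) = 3.73397 / 1.0105 = 3.69517 years.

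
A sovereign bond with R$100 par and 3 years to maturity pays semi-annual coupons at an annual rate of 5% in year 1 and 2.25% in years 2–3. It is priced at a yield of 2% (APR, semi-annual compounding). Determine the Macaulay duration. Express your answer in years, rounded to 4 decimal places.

Periodic yield y = 0.01. Discount each cash flow and weight by its period:
  t   CF        PV=CF/(1+0.01)^t    t·PV
  1        2.500         2.4752         2.4752
  2        2.500         2.4507         4.9015
  3        1.125         1.0919         3.2757
  4        1.125         1.0811         4.3244
  5        1.125         1.0704         5.3520
  6      101.125        95.2643       571.5859
  Σ                    103.4337       591.9148
Price P = Σ PV = 103.4337.
Macaulay duration = Σ(t·PV) / P = 591.9148 / 103.4337 = 5.72265 half-year periods.
In years: 5.72265 / 2 = 2.86132 years.

2.8613 years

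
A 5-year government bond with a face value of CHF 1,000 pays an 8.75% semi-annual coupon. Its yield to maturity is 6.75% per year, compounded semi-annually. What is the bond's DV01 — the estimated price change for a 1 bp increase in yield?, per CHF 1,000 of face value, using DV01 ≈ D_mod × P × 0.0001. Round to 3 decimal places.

Periodic yield y = 0.03375.
  t   CF        PV=CF/(1+0.03375)^t    t·PV
  1        43.75        42.3216        42.3216
  2        43.75        40.9399        81.8798
  3        43.75        39.6033       118.8099
  4        43.75        38.3103       153.2413
  5        43.75        37.0596       185.2979
  6        43.75        35.8497       215.0979
  7        43.75        34.6792       242.7546
  8        43.75        33.5470       268.3761
  9        43.75        32.4518       292.0659
  10    1,043.75       748.9301     7,489.3006
  Σ                  1,083.6925     9,089.1458
P = 1,083.6925; D_Mac = 8.38720 half-year periods = 4.19360 yrs; D_mod = 4.05669 yrs.
DV01 ≈ 4.05669 × 1,083.6925 × 0.0001 = 0.439620.

CHF 0.440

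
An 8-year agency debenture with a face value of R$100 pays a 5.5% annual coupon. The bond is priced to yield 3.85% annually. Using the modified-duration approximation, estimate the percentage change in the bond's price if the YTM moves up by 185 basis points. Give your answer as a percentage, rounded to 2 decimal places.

-12.04%

Periodic yield y = 0.0385. Modified duration first:
  t   CF        PV=CF/(1+0.0385)^t    t·PV
  1         5.50         5.2961         5.2961
  2         5.50         5.0998        10.1995
  3         5.50         4.9107        14.7321
  4         5.50         4.7286        18.9146
  5         5.50         4.5533        22.7667
  6         5.50         4.3845        26.3072
  7         5.50         4.2220        29.5539
  8       105.50        77.9831       623.8647
  Σ                    111.1782       751.6349
P = 111.1782; D_Mac = 6.76063 yrs; D_mod = 6.76063/(1+0.0385) = 6.51000 yrs.
ΔP/P ≈ -D_mod · Δy = -6.51000 × (+0.0185) = -0.120435 = -12.0435%.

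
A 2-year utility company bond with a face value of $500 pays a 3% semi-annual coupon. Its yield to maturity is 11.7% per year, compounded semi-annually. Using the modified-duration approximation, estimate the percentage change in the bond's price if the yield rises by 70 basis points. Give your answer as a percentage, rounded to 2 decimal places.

Periodic yield y = 0.0585. Modified duration first:
  t   CF        PV=CF/(1+0.0585)^t    t·PV
  1         7.50         7.0855         7.0855
  2         7.50         6.6939        13.3878
  3         7.50         6.3240        18.9719
  4       507.50       404.2710     1,617.0840
  Σ                    424.3744     1,656.5292
P = 424.3744; D_Mac = 3.90346 half-year periods = 1.95173 yrs; D_mod = 1.95173/(1+0.0585) = 1.84386 yrs.
ΔP/P ≈ -D_mod · Δy = -1.84386 × (+0.007) = -0.012907 = -1.2907%.

-1.29%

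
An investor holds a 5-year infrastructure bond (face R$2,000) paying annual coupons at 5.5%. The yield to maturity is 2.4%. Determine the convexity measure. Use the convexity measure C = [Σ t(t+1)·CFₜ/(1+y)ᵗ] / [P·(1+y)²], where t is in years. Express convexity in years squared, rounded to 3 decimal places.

With y = 0.024:
  t   CF        PV=CF/(1+0.024)^t    t·PV        t(t+1)·PV
  1       110.00       107.4219       107.4219         214.8438
  2       110.00       104.9042       209.8083         629.4250
  3       110.00       102.4455       307.3364       1,229.3458
  4       110.00       100.0444       400.1777       2,000.8883
  5     2,110.00     1,874.0565     9,370.2823      56,221.6940
  Σ                  2,288.8724    10,395.0267      60,296.1969
P = 2,288.8724.
Convexity = Σ t(t+1)·PV / [P·(1+y)²] = 60,296.1969 / (2,288.8724 × 1.048576) = 25.12282.

25.123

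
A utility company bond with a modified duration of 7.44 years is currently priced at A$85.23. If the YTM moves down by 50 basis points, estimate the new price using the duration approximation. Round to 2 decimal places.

A$88.40

Duration approximation: ΔP/P ≈ -D_mod · Δy = -7.44 × (-0.005) = +0.037200.
New price ≈ 85.23 × (1 + 0.037200) = 88.400556.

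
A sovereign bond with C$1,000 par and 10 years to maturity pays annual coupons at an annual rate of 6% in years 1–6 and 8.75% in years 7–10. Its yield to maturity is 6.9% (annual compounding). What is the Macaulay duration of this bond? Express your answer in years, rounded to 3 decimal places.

7.762 years

Periodic yield y = 0.069. Discount each cash flow and weight by its year:
  t   CF        PV=CF/(1+0.069)^t    t·PV
  1        60.00        56.1272        56.1272
  2        60.00        52.5044       105.0088
  3        60.00        49.1155       147.3464
  4        60.00        45.9452       183.7809
  5        60.00        42.9796       214.8982
  6        60.00        40.2055       241.2328
  7        87.50        54.8484       383.9389
  8        87.50        51.3082       410.4653
  9        87.50        47.9964       431.9676
  10    1,087.50       558.0231     5,580.2315
  Σ                    999.0535     7,754.9975
Price P = Σ PV = 999.0535.
Macaulay duration = Σ(t·PV) / P = 7,754.9975 / 999.0535 = 7.76234 years.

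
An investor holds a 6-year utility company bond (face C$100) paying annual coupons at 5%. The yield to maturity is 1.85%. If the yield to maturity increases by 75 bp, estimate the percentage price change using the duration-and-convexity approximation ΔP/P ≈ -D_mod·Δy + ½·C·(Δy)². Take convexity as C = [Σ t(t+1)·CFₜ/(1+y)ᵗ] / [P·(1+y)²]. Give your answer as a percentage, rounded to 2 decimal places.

With y = 0.0185:
  t   CF        PV=CF/(1+0.0185)^t    t·PV        t(t+1)·PV
  1         5.00         4.9092         4.9092           9.8184
  2         5.00         4.8200         9.6400          28.9201
  3         5.00         4.7325        14.1974          56.7895
  4         5.00         4.6465        18.5860          92.9300
  5         5.00         4.5621        22.8105         136.8630
  6       105.00        94.0639       564.3836       3,950.6849
  Σ                    117.7342       634.5266       4,276.0058
P = 117.7342; D_Mac = 5.38949 yrs; D_mod = 5.29159 yrs; C = 35.01174.
Duration effect: -5.29159 × (+0.0075) = -0.039687
Convexity effect: 0.5 × 35.01174 × (0.0075)² = +0.0009847
ΔP/P ≈ -0.039687 + 0.0009847 = -0.038702 = -3.8702%.

-3.87%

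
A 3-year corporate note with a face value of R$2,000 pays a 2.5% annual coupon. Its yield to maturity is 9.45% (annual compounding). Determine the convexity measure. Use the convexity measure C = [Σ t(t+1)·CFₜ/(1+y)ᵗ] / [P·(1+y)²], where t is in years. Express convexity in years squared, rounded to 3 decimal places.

With y = 0.0945:
  t   CF        PV=CF/(1+0.0945)^t    t·PV        t(t+1)·PV
  1        50.00        45.6830        45.6830          91.3659
  2        50.00        41.7387        83.4773         250.4319
  3     2,050.00     1,563.5312     4,690.5937      18,762.3749
  Σ                  1,650.9529     4,819.7540      19,104.1728
P = 1,650.9529.
Convexity = Σ t(t+1)·PV / [P·(1+y)²] = 19,104.1728 / (1,650.9529 × 1.197930) = 9.65966.

9.660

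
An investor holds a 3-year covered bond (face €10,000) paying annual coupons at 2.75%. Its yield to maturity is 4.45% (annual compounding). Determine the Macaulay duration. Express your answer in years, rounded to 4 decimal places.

Periodic yield y = 0.0445. Discount each cash flow and weight by its year:
  t   CF        PV=CF/(1+0.0445)^t    t·PV
  1       275.00       263.2839       263.2839
  2       275.00       252.0669       504.1338
  3    10,275.00     9,016.8843    27,050.6529
  Σ                  9,532.2351    27,818.0706
Price P = Σ PV = 9,532.2351.
Macaulay duration = Σ(t·PV) / P = 27,818.0706 / 9,532.2351 = 2.91832 years.

2.9183 years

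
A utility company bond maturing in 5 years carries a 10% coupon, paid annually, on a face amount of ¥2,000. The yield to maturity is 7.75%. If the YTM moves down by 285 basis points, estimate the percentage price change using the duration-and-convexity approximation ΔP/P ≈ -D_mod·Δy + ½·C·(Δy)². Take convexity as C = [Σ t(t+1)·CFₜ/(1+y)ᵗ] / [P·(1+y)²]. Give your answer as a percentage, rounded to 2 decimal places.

+11.96%

With y = 0.0775:
  t   CF        PV=CF/(1+0.0775)^t    t·PV        t(t+1)·PV
  1       200.00       185.6148       185.6148         371.2297
  2       200.00       172.2644       344.5287       1,033.5862
  3       200.00       159.8741       479.6224       1,918.4894
  4       200.00       148.3751       593.5002       2,967.5010
  5     2,200.00     1,514.7337     7,573.6685      45,442.0109
  Σ                  2,180.8621     9,176.9346      51,732.8172
P = 2,180.8621; D_Mac = 4.20794 yrs; D_mod = 3.90528 yrs; C = 20.43165.
Duration effect: -3.90528 × (-0.0285) = +0.111300
Convexity effect: 0.5 × 20.43165 × (-0.0285)² = +0.0082978
ΔP/P ≈ +0.111300 + 0.0082978 = +0.119598 = +11.9598%.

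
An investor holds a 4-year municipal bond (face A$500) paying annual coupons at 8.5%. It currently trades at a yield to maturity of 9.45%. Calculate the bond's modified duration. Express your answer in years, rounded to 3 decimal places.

3.240 years

Periodic yield y = 0.0945. First find Macaulay duration:
  t   CF        PV=CF/(1+0.0945)^t    t·PV
  1        42.50        38.8305        38.8305
  2        42.50        35.4779        70.9557
  3        42.50        32.4147        97.2440
  4       542.50       378.0391     1,512.1563
  Σ                    484.7621     1,719.1865
P = 484.7621; Macaulay duration = 1,719.1865 / 484.7621 = 3.54645 years.
Modified duration = D_Mac / (1 + y) = 3.54645 / 1.0945 = 3.24025 years.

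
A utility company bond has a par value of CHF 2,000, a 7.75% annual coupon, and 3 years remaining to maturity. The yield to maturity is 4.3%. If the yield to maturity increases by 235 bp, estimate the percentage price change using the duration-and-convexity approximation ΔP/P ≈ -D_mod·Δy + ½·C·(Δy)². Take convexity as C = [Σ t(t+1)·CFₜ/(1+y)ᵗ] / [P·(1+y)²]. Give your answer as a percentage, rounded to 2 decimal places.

With y = 0.043:
  t   CF        PV=CF/(1+0.043)^t    t·PV        t(t+1)·PV
  1       155.00       148.6098       148.6098         297.2196
  2       155.00       142.4830       284.9660         854.8981
  3     2,155.00     1,899.3034     5,697.9102      22,791.6410
  Σ                  2,190.3962     6,131.4860      23,943.7586
P = 2,190.3962; D_Mac = 2.79926 yrs; D_mod = 2.68385 yrs; C = 10.04850.
Duration effect: -2.68385 × (+0.0235) = -0.063071
Convexity effect: 0.5 × 10.04850 × (0.0235)² = +0.0027746
ΔP/P ≈ -0.063071 + 0.0027746 = -0.060296 = -6.0296%.

-6.03%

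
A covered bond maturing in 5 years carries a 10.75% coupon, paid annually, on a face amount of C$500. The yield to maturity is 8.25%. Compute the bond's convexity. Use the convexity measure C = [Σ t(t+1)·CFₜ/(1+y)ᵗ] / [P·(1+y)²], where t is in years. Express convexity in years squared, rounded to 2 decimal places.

With y = 0.0825:
  t   CF        PV=CF/(1+0.0825)^t    t·PV        t(t+1)·PV
  1        53.75        49.6536        49.6536          99.3072
  2        53.75        45.8694        91.7387         275.2161
  3        53.75        42.3735       127.1206         508.4825
  4        53.75        39.1441       156.5766         782.8830
  5       553.75       372.5411     1,862.7056      11,176.2336
  Σ                    549.5817     2,287.7951      12,842.1223
P = 549.5817.
Convexity = Σ t(t+1)·PV / [P·(1+y)²] = 12,842.1223 / (549.5817 × 1.171806) = 19.94108.

19.94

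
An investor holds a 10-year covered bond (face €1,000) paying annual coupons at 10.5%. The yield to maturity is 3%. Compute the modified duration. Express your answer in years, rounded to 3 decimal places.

7.193 years

Periodic yield y = 0.03. First find Macaulay duration:
  t   CF        PV=CF/(1+0.03)^t    t·PV
  1       105.00       101.9417       101.9417
  2       105.00        98.9726       197.9451
  3       105.00        96.0899       288.2696
  4       105.00        93.2911       373.1646
  5       105.00        90.5739       452.8696
  6       105.00        87.9358       527.6151
  7       105.00        85.3746       597.6223
  8       105.00        82.8880       663.1038
  9       105.00        80.4738       724.2638
  10    1,105.00       822.2238     8,222.2378
  Σ                  1,639.7652    12,149.0334
P = 1,639.7652; Macaulay duration = 12,149.0334 / 1,639.7652 = 7.40901 years.
Modified duration = D_Mac / (1 + y) = 7.40901 / 1.03 = 7.19321 years.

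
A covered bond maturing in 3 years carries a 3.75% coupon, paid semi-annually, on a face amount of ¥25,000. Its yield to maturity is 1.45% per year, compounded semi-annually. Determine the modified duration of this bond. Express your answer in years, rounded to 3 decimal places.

Periodic yield y = 0.00725. First find Macaulay duration:
  t   CF        PV=CF/(1+0.00725)^t    t·PV
  1       468.75       465.3760       465.3760
  2       468.75       462.0263       924.0527
  3       468.75       458.7008     1,376.1023
  4       468.75       455.3991     1,821.5964
  5       468.75       452.1212     2,260.6062
  6    25,468.75    24,388.4373   146,330.6240
  Σ                 26,682.0608   153,178.3575
P = 26,682.0608; Macaulay duration = 153,178.3575 / 26,682.0608 = 5.74087 half-year periods = 2.87044 years.
Modified duration = D_Mac / (1 + y) = 2.87044 / 1.00725 = 2.84978 years.

2.850 years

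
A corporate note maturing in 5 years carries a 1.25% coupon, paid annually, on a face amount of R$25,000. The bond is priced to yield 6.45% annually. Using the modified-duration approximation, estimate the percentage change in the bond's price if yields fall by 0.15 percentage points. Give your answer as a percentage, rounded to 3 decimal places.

Periodic yield y = 0.0645. Modified duration first:
  t   CF        PV=CF/(1+0.0645)^t    t·PV
  1       312.50       293.5651       293.5651
  2       312.50       275.7774       551.5548
  3       312.50       259.0676       777.2027
  4       312.50       243.3702       973.4807
  5    25,312.50    18,518.5386    92,592.6931
  Σ                 19,590.3188    95,188.4964
P = 19,590.3188; D_Mac = 4.85896 yrs; D_mod = 4.85896/(1+0.0645) = 4.56454 yrs.
ΔP/P ≈ -D_mod · Δy = -4.56454 × (-0.0015) = +0.006847 = +0.6847%.

+0.685%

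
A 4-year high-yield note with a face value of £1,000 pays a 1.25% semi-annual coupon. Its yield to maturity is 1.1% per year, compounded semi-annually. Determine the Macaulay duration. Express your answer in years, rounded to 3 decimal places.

3.914 years

Periodic yield y = 0.0055. Discount each cash flow and weight by its period:
  t   CF        PV=CF/(1+0.0055)^t    t·PV
  1         6.25         6.2158         6.2158
  2         6.25         6.1818        12.3636
  3         6.25         6.1480        18.4440
  4         6.25         6.1144        24.4575
  5         6.25         6.0809        30.4046
  6         6.25         6.0477        36.2860
  7         6.25         6.0146        42.1021
  8     1,006.25       963.0510     7,704.4081
  Σ                  1,005.8542     7,874.6817
Price P = Σ PV = 1,005.8542.
Macaulay duration = Σ(t·PV) / P = 7,874.6817 / 1,005.8542 = 7.82885 half-year periods.
In years: 7.82885 / 2 = 3.91443 years.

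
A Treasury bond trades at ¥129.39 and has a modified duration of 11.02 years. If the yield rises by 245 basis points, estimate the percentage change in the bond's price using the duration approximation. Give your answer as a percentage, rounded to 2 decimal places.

-27.00%

Duration approximation: ΔP/P ≈ -D_mod · Δy = -11.02 × (+0.0245) = -0.269990.
As a percentage: -26.9990%.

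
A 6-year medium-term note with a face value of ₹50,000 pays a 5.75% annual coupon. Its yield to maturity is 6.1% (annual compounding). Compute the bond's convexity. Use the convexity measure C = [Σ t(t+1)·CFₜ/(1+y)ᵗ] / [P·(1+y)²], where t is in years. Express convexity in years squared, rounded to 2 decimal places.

31.02

With y = 0.061:
  t   CF        PV=CF/(1+0.061)^t    t·PV        t(t+1)·PV
  1     2,875.00     2,709.7078     2,709.7078       5,419.4156
  2     2,875.00     2,553.9188     5,107.8376      15,323.5127
  3     2,875.00     2,407.0865     7,221.2595      28,885.0380
  4     2,875.00     2,268.6960     9,074.7842      45,373.9208
  5     2,875.00     2,138.2621    10,691.3103      64,147.8617
  6    52,875.00    37,064.4941   222,386.9647   1,556,708.7531
  Σ                 49,142.1653   257,191.8641   1,715,858.5019
P = 49,142.1653.
Convexity = Σ t(t+1)·PV / [P·(1+y)²] = 1,715,858.5019 / (49,142.1653 × 1.125721) = 31.01676.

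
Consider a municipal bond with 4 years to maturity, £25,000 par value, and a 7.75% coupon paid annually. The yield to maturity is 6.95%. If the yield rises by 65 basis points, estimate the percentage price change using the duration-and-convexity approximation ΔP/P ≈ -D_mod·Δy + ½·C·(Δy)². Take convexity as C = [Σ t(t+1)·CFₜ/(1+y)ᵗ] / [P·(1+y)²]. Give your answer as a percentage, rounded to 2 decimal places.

-2.15%

With y = 0.0695:
  t   CF        PV=CF/(1+0.0695)^t    t·PV        t(t+1)·PV
  1     1,937.50     1,811.5942     1,811.5942       3,623.1884
  2     1,937.50     1,693.8702     3,387.7404      10,163.2213
  3     1,937.50     1,583.7964     4,751.3891      19,005.5565
  4    26,937.50    20,588.9468    82,355.7873     411,778.9364
  Σ                 25,678.2076    92,306.5111     444,570.9027
P = 25,678.2076; D_Mac = 3.59474 yrs; D_mod = 3.36114 yrs; C = 15.13613.
Duration effect: -3.36114 × (+0.0065) = -0.021847
Convexity effect: 0.5 × 15.13613 × (0.0065)² = +0.0003198
ΔP/P ≈ -0.021847 + 0.0003198 = -0.021528 = -2.1528%.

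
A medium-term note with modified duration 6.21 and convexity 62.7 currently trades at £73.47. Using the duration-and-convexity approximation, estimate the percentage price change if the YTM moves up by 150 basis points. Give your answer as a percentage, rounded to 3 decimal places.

Duration effect: -D_mod·Δy = -6.21 × (+0.015) = -0.093150
Convexity effect: ½·C·(Δy)² = 0.5 × 62.7 × (0.015)² = +0.00705375
ΔP/P ≈ -0.093150 + 0.00705375 = -0.08609625
= -8.609625%.

-8.610%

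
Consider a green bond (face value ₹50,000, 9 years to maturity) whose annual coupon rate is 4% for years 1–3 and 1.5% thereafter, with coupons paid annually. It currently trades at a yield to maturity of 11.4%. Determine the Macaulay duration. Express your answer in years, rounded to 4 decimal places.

7.4372 years

Periodic yield y = 0.114. Discount each cash flow and weight by its year:
  t   CF        PV=CF/(1+0.114)^t    t·PV
  1     2,000.00     1,795.3321     1,795.3321
  2     2,000.00     1,611.6087     3,223.2175
  3     2,000.00     1,446.6865     4,340.0594
  4       750.00       486.9905     1,947.9620
  5       750.00       437.1549     2,185.7743
  6       750.00       392.4191     2,354.5145
  7       750.00       352.2613     2,465.8291
  8       750.00       316.2130     2,529.7041
  9    50,750.00    19,207.4331   172,866.8978
  Σ                 26,046.0992   193,709.2909
Price P = Σ PV = 26,046.0992.
Macaulay duration = Σ(t·PV) / P = 193,709.2909 / 26,046.0992 = 7.43717 years.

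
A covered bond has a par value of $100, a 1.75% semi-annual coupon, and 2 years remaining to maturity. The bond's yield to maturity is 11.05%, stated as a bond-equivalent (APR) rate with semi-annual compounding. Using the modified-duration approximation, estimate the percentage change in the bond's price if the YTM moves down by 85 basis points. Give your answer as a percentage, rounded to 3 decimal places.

+1.588%

Periodic yield y = 0.05525. Modified duration first:
  t   CF        PV=CF/(1+0.05525)^t    t·PV
  1        0.875         0.8292         0.8292
  2        0.875         0.7858         1.5715
  3        0.875         0.7446         2.2339
  4      100.875        81.3509       325.4034
  Σ                     83.7104       330.0380
P = 83.7104; D_Mac = 3.94261 half-year periods = 1.97131 yrs; D_mod = 1.97131/(1+0.05525) = 1.86810 yrs.
ΔP/P ≈ -D_mod · Δy = -1.86810 × (-0.0085) = +0.015879 = +1.5879%.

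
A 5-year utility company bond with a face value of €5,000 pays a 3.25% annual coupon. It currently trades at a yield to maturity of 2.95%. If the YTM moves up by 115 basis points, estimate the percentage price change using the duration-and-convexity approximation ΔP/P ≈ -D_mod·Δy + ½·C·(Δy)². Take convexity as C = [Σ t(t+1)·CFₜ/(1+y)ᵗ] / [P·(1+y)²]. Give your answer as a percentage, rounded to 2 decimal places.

-5.08%

With y = 0.0295:
  t   CF        PV=CF/(1+0.0295)^t    t·PV        t(t+1)·PV
  1       162.50       157.8436       157.8436         315.6872
  2       162.50       153.3207       306.6413         919.9239
  3       162.50       148.9273       446.7819       1,787.1276
  4       162.50       144.6598       578.6393       2,893.1967
  5     5,162.50     4,464.0424    22,320.2119     133,921.2717
  Σ                  5,068.7938    23,810.1181     139,837.2071
P = 5,068.7938; D_Mac = 4.69739 yrs; D_mod = 4.56279 yrs; C = 26.02948.
Duration effect: -4.56279 × (+0.0115) = -0.052472
Convexity effect: 0.5 × 26.02948 × (0.0115)² = +0.0017212
ΔP/P ≈ -0.052472 + 0.0017212 = -0.050751 = -5.0751%.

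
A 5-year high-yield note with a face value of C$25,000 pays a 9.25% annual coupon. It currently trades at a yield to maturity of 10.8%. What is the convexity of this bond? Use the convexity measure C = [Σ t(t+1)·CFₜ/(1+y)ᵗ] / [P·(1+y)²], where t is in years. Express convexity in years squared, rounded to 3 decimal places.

19.265

With y = 0.108:
  t   CF        PV=CF/(1+0.108)^t    t·PV        t(t+1)·PV
  1     2,312.50     2,087.0939     2,087.0939       4,174.1877
  2     2,312.50     1,883.6587     3,767.3174      11,301.9523
  3     2,312.50     1,700.0530     5,100.1590      20,400.6360
  4     2,312.50     1,534.3439     6,137.3754      30,686.8772
  5    27,312.50    16,355.4558    81,777.2791     490,663.6747
  Σ                 23,560.6053    98,869.2249     557,227.3279
P = 23,560.6053.
Convexity = Σ t(t+1)·PV / [P·(1+y)²] = 557,227.3279 / (23,560.6053 × 1.227664) = 19.26489.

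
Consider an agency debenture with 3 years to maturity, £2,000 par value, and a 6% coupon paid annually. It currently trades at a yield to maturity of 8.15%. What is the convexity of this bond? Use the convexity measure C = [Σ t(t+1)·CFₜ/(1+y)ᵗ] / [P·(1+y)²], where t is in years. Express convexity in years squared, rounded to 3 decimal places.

With y = 0.0815:
  t   CF        PV=CF/(1+0.0815)^t    t·PV        t(t+1)·PV
  1       120.00       110.9570       110.9570         221.9140
  2       120.00       102.5955       205.1909         615.5728
  3     2,120.00     1,675.9316     5,027.7948      20,111.1792
  Σ                  1,889.4841     5,343.9427      20,948.6660
P = 1,889.4841.
Convexity = Σ t(t+1)·PV / [P·(1+y)²] = 20,948.6660 / (1,889.4841 × 1.169642) = 9.47895.

9.479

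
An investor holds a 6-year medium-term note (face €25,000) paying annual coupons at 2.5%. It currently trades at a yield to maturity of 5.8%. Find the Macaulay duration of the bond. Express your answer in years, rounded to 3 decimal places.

Periodic yield y = 0.058. Discount each cash flow and weight by its year:
  t   CF        PV=CF/(1+0.058)^t    t·PV
  1       625.00       590.7372       590.7372
  2       625.00       558.3528     1,116.7056
  3       625.00       527.7436     1,583.2309
  4       625.00       498.8125     1,995.2501
  5       625.00       471.4674     2,357.3371
  6    25,625.00    18,270.4762   109,622.8574
  Σ                 20,917.5898   117,266.1183
Price P = Σ PV = 20,917.5898.
Macaulay duration = Σ(t·PV) / P = 117,266.1183 / 20,917.5898 = 5.60610 years.

5.606 years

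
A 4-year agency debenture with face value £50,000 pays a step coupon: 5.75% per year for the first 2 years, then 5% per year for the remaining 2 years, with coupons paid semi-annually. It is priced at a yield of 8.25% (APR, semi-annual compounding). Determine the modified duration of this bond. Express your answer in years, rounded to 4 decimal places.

3.4717 years

Periodic yield y = 0.04125. First find Macaulay duration:
  t   CF        PV=CF/(1+0.04125)^t    t·PV
  1     1,437.50     1,380.5522     1,380.5522
  2     1,437.50     1,325.8605     2,651.7210
  3     1,437.50     1,273.3354     3,820.0062
  4     1,437.50     1,222.8911     4,891.5645
  5     1,250.00     1,021.2568     5,106.2838
  6     1,250.00       980.7988     5,884.7928
  7     1,250.00       941.9436     6,593.6054
  8    51,250.00    37,089.7371   296,717.8964
  Σ                 45,236.3755   327,046.4223
P = 45,236.3755; Macaulay duration = 327,046.4223 / 45,236.3755 = 7.22972 half-year periods = 3.61486 years.
Modified duration = D_Mac / (1 + y) = 3.61486 / 1.04125 = 3.47166 years.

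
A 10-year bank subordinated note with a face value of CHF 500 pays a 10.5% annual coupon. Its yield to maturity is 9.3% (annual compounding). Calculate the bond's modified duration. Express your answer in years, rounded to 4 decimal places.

6.1950 years

Periodic yield y = 0.093. First find Macaulay duration:
  t   CF        PV=CF/(1+0.093)^t    t·PV
  1        52.50        48.0329        48.0329
  2        52.50        43.9460        87.8919
  3        52.50        40.2067       120.6202
  4        52.50        36.7857       147.1427
  5        52.50        33.6557       168.2784
  6        52.50        30.7920       184.7522
  7        52.50        28.1720       197.2042
  8        52.50        25.7750       206.1997
  9        52.50        23.5818       212.2366
  10      552.50       227.0548     2,270.5479
  Σ                    538.0027     3,642.9068
P = 538.0027; Macaulay duration = 3,642.9068 / 538.0027 = 6.77117 years.
Modified duration = D_Mac / (1 + y) = 6.77117 / 1.093 = 6.19503 years.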